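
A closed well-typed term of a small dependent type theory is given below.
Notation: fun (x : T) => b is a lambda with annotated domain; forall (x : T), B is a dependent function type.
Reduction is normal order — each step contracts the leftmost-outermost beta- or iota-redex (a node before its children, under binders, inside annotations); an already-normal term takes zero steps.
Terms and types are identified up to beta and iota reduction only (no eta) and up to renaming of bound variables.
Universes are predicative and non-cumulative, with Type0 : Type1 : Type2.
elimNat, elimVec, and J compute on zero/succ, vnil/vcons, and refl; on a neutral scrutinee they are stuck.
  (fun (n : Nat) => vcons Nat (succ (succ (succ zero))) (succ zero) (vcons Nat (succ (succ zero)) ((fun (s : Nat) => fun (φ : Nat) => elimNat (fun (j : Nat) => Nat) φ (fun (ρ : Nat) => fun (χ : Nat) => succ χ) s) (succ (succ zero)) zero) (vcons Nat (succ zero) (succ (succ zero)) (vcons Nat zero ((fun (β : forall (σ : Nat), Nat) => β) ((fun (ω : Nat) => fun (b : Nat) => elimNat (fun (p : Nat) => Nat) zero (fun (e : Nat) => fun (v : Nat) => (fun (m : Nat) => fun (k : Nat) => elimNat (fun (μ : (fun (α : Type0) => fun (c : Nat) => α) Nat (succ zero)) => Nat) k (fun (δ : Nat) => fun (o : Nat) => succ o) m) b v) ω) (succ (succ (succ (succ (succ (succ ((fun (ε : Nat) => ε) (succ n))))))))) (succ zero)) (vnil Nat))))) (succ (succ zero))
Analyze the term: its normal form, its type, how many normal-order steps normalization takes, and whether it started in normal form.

reduced normal form:
  vcons Nat (succ (succ (succ zero))) (succ zero) (vcons Nat (succ (succ zero)) (succ (succ zero)) (vcons Nat (succ zero) (succ (succ zero)) (vcons Nat zero (succ (succ (succ (succ (succ (succ (succ (succ (succ zero))))))))) (vnil Nat))))
the term's type:
  Vec Nat (succ (succ (succ (succ zero))))
reduction steps (normal order): 84
already normal: no
first contracted redex: a beta-redex


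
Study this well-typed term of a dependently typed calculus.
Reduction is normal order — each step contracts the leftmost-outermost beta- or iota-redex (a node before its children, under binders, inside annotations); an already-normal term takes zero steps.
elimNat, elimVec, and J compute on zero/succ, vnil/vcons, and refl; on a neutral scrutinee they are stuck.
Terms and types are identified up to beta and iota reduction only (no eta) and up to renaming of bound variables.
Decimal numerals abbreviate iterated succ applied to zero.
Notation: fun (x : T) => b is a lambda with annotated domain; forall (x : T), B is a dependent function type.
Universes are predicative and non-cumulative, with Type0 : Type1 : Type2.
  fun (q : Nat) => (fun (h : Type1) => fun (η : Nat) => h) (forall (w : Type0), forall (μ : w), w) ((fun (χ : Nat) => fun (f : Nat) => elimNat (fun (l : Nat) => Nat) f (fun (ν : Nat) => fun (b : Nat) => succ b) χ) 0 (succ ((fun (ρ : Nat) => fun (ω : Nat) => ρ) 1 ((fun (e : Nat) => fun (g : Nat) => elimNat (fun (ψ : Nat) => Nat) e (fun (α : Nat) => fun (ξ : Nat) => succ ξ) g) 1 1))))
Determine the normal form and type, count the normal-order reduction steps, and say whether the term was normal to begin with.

reduced normal form:
  fun (q : Nat) => forall (h : Type0), forall (η : h), h
inferred type:
  forall (q : Nat), Type1
reduction steps (normal order): 2
started in normal form: no
first redex: a beta-redex


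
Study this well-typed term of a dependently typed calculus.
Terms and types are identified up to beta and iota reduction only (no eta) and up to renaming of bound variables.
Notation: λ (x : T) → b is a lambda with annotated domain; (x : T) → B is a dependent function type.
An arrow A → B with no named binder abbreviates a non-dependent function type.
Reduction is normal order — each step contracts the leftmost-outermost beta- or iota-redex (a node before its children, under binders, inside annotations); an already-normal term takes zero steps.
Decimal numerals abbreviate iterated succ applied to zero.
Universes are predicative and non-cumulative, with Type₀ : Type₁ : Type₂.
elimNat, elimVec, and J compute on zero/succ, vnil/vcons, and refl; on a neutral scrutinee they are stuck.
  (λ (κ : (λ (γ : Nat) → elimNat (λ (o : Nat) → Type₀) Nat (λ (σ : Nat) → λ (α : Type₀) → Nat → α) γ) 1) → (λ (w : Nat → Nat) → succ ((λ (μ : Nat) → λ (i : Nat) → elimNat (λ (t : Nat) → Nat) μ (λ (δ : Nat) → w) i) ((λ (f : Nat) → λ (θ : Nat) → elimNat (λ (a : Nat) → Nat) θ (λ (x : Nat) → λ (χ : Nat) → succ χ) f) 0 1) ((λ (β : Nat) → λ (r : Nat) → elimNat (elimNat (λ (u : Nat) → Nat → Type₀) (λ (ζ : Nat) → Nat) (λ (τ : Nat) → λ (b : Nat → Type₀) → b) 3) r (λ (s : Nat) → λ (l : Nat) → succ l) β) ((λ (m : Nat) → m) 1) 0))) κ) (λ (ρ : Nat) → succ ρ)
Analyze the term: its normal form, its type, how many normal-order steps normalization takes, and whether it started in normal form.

resulting normal form:
  3
type:
  Nat
reduction steps (normal order): 28
started in normal form: no
first redex: a beta-redex


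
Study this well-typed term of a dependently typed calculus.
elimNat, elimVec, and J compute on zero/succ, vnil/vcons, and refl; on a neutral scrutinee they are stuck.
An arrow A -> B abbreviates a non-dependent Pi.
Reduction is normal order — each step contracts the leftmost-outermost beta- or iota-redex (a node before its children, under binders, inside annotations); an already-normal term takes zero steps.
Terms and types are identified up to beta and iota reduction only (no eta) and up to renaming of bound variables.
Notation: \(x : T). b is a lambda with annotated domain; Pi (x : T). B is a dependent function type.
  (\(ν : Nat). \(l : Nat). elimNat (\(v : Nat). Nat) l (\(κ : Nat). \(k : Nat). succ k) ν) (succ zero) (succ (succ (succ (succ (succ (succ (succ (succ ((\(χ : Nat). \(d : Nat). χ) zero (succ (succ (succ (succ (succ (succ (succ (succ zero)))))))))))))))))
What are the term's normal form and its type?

reduced normal form:
  succ (succ (succ (succ (succ (succ (succ (succ (succ zero))))))))
the term's type:
  Nat


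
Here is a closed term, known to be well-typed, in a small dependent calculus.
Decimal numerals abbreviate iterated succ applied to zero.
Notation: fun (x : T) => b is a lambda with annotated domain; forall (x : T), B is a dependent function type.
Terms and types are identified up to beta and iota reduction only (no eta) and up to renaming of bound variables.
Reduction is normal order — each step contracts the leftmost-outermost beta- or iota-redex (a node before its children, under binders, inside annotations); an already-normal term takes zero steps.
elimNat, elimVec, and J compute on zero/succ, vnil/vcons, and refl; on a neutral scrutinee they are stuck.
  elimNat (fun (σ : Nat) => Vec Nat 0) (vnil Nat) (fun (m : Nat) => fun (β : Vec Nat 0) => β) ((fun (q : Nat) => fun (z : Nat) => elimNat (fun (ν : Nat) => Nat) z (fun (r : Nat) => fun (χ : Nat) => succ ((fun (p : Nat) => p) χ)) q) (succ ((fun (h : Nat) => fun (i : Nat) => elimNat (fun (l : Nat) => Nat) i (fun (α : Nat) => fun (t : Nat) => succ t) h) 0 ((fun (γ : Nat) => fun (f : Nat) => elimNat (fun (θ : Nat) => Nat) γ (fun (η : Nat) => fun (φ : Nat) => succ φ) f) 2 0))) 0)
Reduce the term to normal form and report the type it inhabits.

reduced normal form:
  vnil Nat
the term's type:
  Vec Nat 0


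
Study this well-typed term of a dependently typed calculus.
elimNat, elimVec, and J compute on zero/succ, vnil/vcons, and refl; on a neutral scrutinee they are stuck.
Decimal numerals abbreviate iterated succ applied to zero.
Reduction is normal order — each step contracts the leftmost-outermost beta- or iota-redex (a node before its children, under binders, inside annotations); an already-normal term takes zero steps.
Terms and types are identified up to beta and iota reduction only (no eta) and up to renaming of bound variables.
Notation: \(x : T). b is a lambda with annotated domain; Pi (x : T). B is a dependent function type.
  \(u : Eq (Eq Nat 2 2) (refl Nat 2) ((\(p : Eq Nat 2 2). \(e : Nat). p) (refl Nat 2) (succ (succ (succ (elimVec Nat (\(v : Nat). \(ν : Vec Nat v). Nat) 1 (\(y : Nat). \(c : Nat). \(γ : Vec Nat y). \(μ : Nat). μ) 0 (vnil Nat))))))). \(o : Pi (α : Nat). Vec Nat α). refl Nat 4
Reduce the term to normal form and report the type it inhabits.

resulting normal form:
  \(u : Eq (Eq Nat 2 2) (refl Nat 2) (refl Nat 2)). \(p : Pi (e : Nat). Vec Nat e). refl Nat 4
the term's type:
  Pi (u : Eq (Eq Nat 2 2) (refl Nat 2) (refl Nat 2)). Pi (p : Pi (e : Nat). Vec Nat e). Eq Nat 4 4


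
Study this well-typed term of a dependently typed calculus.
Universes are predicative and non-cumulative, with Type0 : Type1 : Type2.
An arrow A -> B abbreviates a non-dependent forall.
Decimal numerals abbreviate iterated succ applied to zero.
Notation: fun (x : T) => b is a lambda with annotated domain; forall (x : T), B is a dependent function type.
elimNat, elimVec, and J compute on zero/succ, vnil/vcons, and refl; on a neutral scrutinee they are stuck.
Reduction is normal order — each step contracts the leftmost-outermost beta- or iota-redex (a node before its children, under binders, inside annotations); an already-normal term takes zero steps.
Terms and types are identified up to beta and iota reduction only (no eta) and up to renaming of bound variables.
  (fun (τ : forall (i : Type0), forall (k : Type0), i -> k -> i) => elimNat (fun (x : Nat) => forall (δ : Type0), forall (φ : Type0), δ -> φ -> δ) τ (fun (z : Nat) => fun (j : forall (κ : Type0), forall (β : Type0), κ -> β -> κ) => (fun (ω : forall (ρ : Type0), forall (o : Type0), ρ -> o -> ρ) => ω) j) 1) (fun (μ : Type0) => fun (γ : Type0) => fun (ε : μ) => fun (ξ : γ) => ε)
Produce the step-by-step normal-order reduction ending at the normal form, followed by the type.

reduction (normal order):
  (fun (τ : forall (i : Type0), forall (k : Type0), i -> k -> i) => elimNat (fun (x : Nat) => forall (δ : Type0), forall (φ : Type0), δ -> φ -> δ) τ (fun (z : Nat) => fun (j : forall (κ : Type0), forall (β : Type0), κ -> β -> κ) => (fun (ω : forall (ρ : Type0), forall (o : Type0), ρ -> o -> ρ) => ω) j) 1) (fun (μ : Type0) => fun (γ : Type0) => fun (ε : μ) => fun (ξ : γ) => ε)
  ~> elimNat (fun (τ : Nat) => forall (i : Type0), forall (k : Type0), i -> k -> i) (fun (x : Type0) => fun (δ : Type0) => fun (φ : x) => fun (z : δ) => φ) (fun (j : Nat) => fun (κ : forall (β : Type0), forall (ω : Type0), β -> ω -> β) => (fun (ρ : forall (o : Type0), forall (μ : Type0), o -> μ -> o) => ρ) κ) 1
  ~> (fun (τ : Nat) => fun (i : forall (k : Type0), forall (x : Type0), k -> x -> k) => (fun (δ : forall (φ : Type0), forall (z : Type0), φ -> z -> φ) => δ) i) 0 (elimNat (fun (j : Nat) => forall (κ : Type0), forall (β : Type0), κ -> β -> κ) (fun (ω : Type0) => fun (ρ : Type0) => fun (o : ω) => fun (μ : ρ) => o) (fun (γ : Nat) => fun (ε : forall (ξ : Type0), forall (v : Type0), ξ -> v -> ξ) => (fun (p : forall (σ : Type0), forall (e : Type0), σ -> e -> σ) => p) ε) 0)
  ~> (fun (τ : forall (i : Type0), forall (k : Type0), i -> k -> i) => (fun (x : forall (δ : Type0), forall (φ : Type0), δ -> φ -> δ) => x) τ) (elimNat (fun (z : Nat) => forall (j : Type0), forall (κ : Type0), j -> κ -> j) (fun (β : Type0) => fun (ω : Type0) => fun (ρ : β) => fun (o : ω) => ρ) (fun (μ : Nat) => fun (γ : forall (ε : Type0), forall (ξ : Type0), ε -> ξ -> ε) => (fun (v : forall (p : Type0), forall (σ : Type0), p -> σ -> p) => v) γ) 0)
  ~> (fun (τ : forall (i : Type0), forall (k : Type0), i -> k -> i) => τ) (elimNat (fun (x : Nat) => forall (δ : Type0), forall (φ : Type0), δ -> φ -> δ) (fun (z : Type0) => fun (j : Type0) => fun (κ : z) => fun (β : j) => κ) (fun (ω : Nat) => fun (ρ : forall (o : Type0), forall (μ : Type0), o -> μ -> o) => (fun (γ : forall (ε : Type0), forall (ξ : Type0), ε -> ξ -> ε) => γ) ρ) 0)
  ~> elimNat (fun (τ : Nat) => forall (i : Type0), forall (k : Type0), i -> k -> i) (fun (x : Type0) => fun (δ : Type0) => fun (φ : x) => fun (z : δ) => φ) (fun (j : Nat) => fun (κ : forall (β : Type0), forall (ω : Type0), β -> ω -> β) => (fun (ρ : forall (o : Type0), forall (μ : Type0), o -> μ -> o) => ρ) κ) 0
  ~> fun (τ : Type0) => fun (i : Type0) => fun (k : τ) => fun (x : i) => k
inferred type:
  forall (τ : Type0), forall (i : Type0), τ -> i -> τ


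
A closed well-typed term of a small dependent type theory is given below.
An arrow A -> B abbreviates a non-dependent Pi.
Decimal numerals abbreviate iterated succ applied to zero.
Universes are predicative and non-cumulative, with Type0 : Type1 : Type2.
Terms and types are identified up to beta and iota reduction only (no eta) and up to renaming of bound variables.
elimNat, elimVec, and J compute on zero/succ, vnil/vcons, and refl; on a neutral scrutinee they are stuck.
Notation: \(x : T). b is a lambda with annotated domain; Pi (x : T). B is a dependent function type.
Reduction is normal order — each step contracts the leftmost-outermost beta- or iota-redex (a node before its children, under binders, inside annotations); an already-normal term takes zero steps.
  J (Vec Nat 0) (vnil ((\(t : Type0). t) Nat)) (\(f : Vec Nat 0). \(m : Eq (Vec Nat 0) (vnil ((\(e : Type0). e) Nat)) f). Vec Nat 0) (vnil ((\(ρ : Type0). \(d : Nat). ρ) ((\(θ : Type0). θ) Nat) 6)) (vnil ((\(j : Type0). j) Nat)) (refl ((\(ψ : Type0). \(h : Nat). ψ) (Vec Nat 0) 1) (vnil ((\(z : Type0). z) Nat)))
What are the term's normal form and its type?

reduced normal form:
  vnil Nat
type:
  Vec Nat 0


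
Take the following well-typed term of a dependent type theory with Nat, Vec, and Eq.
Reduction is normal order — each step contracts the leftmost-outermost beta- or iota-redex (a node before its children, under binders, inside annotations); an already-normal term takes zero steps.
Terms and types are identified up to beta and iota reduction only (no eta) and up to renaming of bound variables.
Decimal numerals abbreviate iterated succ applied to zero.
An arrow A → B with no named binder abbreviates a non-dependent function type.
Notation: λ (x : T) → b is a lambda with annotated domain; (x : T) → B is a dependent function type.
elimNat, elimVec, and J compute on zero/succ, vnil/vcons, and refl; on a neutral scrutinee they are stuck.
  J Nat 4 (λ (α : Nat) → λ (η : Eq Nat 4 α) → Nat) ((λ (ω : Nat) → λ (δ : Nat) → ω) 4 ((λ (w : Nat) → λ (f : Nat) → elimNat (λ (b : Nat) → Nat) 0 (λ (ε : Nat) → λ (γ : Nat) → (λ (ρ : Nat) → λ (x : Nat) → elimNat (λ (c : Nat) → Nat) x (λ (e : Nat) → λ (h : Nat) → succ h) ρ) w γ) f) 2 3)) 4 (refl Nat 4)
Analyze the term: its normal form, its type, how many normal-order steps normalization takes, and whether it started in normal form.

normal form:
  4
type:
  Nat
normal-order step count: 3
started in normal form: no
first redex: a J iota-redex


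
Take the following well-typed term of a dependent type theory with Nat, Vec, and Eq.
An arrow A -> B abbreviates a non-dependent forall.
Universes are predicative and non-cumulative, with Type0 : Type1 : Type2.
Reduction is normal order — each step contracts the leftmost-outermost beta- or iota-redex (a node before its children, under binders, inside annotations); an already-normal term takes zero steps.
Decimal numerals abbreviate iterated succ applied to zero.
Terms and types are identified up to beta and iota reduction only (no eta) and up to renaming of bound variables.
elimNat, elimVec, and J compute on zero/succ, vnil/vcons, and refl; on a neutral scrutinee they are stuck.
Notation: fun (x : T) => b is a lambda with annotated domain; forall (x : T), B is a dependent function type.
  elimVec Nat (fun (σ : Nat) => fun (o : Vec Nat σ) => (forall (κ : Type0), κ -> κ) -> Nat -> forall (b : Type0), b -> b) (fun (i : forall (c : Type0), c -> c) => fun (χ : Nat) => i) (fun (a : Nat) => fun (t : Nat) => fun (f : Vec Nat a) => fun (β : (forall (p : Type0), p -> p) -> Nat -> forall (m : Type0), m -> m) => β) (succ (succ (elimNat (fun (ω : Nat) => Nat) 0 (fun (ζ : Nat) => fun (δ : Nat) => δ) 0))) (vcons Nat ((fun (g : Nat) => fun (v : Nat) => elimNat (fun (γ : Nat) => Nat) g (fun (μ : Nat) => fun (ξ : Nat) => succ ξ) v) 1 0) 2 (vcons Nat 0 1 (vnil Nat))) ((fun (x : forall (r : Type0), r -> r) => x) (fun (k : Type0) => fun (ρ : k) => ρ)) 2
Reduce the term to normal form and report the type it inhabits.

normal form:
  fun (σ : Type0) => fun (o : σ) => o
the term's type:
  forall (σ : Type0), σ -> σ


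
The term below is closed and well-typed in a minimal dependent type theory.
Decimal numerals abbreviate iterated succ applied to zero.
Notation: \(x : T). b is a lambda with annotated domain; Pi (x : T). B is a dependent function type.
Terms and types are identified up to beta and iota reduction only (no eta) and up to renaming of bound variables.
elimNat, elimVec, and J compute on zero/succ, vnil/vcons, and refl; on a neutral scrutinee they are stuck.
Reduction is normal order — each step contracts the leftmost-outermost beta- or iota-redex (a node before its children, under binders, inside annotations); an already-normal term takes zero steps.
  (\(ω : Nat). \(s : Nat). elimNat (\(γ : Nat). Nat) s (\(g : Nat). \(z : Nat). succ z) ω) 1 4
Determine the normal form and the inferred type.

reduced normal form:
  5
type:
  Nat
observation: the leftmost-outermost redex is a beta-redex, and normalization takes 6 steps.


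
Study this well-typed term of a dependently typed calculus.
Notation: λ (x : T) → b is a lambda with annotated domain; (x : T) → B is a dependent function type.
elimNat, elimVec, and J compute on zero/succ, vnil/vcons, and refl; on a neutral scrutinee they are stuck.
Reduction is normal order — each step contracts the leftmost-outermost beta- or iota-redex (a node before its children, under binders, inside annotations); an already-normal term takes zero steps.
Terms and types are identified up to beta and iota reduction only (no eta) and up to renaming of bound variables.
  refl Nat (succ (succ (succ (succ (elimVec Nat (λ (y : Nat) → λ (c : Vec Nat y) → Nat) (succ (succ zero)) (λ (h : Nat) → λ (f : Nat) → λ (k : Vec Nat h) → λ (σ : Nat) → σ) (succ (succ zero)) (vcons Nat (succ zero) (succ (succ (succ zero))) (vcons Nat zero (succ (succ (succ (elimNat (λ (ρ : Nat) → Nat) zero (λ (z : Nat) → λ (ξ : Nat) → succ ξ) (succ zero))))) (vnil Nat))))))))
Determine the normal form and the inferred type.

resulting normal form:
  refl Nat (succ (succ (succ (succ (succ (succ zero))))))
the term's type:
  Eq Nat (succ (succ (succ (succ (succ (succ zero)))))) (succ (succ (succ (succ (succ (succ zero))))))


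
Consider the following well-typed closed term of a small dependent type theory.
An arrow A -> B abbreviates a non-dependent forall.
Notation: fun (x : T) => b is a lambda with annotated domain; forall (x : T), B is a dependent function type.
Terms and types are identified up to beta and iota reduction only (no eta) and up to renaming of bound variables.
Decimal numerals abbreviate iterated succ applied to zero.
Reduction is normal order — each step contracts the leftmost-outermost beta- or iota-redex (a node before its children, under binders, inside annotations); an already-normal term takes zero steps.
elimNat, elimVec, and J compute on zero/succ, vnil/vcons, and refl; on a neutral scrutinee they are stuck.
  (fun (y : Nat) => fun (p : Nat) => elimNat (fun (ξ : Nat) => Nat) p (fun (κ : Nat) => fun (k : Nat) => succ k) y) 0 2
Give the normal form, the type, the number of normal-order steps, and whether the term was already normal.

resulting normal form:
  2
type:
  Nat
reduction steps (normal order): 3
already normal: no
first contracted redex: a beta-redex


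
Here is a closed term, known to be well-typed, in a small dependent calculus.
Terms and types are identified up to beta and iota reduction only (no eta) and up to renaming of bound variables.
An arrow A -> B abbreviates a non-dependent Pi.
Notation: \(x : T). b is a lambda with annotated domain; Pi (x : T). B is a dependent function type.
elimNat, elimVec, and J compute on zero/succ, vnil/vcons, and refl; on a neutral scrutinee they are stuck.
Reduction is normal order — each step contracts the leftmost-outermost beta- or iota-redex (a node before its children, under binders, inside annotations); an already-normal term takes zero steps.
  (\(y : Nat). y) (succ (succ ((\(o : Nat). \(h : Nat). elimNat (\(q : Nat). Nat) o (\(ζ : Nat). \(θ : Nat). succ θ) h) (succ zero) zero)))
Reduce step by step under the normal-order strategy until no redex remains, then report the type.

reduction (normal order):
  (\(y : Nat). y) (succ (succ ((\(o : Nat). \(h : Nat). elimNat (\(q : Nat). Nat) o (\(ζ : Nat). \(θ : Nat). succ θ) h) (succ zero) zero)))
  ~> succ (succ ((\(y : Nat). \(o : Nat). elimNat (\(h : Nat). Nat) y (\(q : Nat). \(ζ : Nat). succ ζ) o) (succ zero) zero))
  ~> succ (succ ((\(y : Nat). elimNat (\(o : Nat). Nat) (succ zero) (\(h : Nat). \(q : Nat). succ q) y) zero))
  ~> succ (succ (elimNat (\(y : Nat). Nat) (succ zero) (\(o : Nat). \(h : Nat). succ h) zero))
  ~> succ (succ (succ zero))
the term's type:
  Nat


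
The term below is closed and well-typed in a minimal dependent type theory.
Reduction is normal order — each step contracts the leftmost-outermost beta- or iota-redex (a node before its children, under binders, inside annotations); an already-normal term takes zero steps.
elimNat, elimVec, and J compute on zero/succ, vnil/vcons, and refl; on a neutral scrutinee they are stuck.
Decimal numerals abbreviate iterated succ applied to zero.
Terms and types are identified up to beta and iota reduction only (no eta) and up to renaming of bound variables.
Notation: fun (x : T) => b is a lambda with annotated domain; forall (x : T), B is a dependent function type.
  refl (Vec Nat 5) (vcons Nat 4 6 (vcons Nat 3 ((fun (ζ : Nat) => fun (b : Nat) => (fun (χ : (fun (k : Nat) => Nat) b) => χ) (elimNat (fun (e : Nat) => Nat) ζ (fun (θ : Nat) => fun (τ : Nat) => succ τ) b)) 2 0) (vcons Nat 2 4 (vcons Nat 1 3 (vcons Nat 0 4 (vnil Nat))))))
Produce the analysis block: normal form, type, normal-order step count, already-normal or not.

resulting normal form:
  refl (Vec Nat 5) (vcons Nat 4 6 (vcons Nat 3 2 (vcons Nat 2 4 (vcons Nat 1 3 (vcons Nat 0 4 (vnil Nat))))))
inferred type:
  Eq (Vec Nat 5) (vcons Nat 4 6 (vcons Nat 3 2 (vcons Nat 2 4 (vcons Nat 1 3 (vcons Nat 0 4 (vnil Nat)))))) (vcons Nat 4 6 (vcons Nat 3 2 (vcons Nat 2 4 (vcons Nat 1 3 (vcons Nat 0 4 (vnil Nat))))))
reduction steps (normal order): 4
term was already normal: no
first contracted redex: a beta-redex


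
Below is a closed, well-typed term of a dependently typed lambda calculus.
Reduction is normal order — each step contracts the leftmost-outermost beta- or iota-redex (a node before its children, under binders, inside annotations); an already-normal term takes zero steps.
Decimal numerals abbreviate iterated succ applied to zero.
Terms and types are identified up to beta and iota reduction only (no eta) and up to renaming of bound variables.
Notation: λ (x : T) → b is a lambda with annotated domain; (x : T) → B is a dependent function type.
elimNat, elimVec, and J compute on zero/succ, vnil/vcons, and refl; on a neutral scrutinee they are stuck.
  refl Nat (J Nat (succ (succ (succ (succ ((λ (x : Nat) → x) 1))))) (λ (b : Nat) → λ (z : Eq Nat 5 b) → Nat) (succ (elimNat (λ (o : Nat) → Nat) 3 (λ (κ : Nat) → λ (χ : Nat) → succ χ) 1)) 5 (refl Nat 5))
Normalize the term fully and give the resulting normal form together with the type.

reduced normal form:
  refl Nat 5
type:
  Eq Nat 5 5
observation: reduction starts at a J iota-redex, and 5 normal-order steps reach the normal form.


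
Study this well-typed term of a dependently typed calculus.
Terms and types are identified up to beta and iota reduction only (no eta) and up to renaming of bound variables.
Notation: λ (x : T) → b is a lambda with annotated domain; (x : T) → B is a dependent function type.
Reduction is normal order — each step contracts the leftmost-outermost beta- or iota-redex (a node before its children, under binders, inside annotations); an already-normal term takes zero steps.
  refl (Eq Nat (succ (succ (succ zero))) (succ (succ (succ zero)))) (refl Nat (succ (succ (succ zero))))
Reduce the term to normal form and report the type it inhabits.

resulting normal form:
  refl (Eq Nat (succ (succ (succ zero))) (succ (succ (succ zero)))) (refl Nat (succ (succ (succ zero))))
the term's type:
  Eq (Eq Nat (succ (succ (succ zero))) (succ (succ (succ zero)))) (refl Nat (succ (succ (succ zero)))) (refl Nat (succ (succ (succ zero))))
observation: the term is already in normal form.


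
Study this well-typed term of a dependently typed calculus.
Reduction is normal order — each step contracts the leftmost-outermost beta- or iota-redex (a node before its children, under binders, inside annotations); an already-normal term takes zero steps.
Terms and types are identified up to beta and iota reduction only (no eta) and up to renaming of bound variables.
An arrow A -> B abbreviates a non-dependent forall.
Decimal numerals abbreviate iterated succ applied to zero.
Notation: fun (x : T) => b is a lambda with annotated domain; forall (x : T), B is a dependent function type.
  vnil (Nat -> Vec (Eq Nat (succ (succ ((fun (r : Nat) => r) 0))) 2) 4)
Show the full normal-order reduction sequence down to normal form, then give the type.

reduction (normal order):
  vnil (Nat -> Vec (Eq Nat (succ (succ ((fun (r : Nat) => r) 0))) 2) 4)
  ~> vnil (Nat -> Vec (Eq Nat 2 2) 4)
type:
  Vec (Nat -> Vec (Eq Nat 2 2) 4) 0


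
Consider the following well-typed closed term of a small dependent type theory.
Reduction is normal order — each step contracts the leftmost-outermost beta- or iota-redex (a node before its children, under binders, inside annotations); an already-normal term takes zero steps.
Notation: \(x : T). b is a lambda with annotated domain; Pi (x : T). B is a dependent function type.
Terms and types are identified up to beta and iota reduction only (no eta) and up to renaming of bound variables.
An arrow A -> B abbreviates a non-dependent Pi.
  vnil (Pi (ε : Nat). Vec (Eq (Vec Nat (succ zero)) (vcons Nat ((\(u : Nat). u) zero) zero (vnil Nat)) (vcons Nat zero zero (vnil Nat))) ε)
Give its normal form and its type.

reduced normal form:
  vnil (Pi (ε : Nat). Vec (Eq (Vec Nat (succ zero)) (vcons Nat zero zero (vnil Nat)) (vcons Nat zero zero (vnil Nat))) ε)
type:
  Vec (Pi (ε : Nat). Vec (Eq (Vec Nat (succ zero)) (vcons Nat zero zero (vnil Nat)) (vcons Nat zero zero (vnil Nat))) ε) zero


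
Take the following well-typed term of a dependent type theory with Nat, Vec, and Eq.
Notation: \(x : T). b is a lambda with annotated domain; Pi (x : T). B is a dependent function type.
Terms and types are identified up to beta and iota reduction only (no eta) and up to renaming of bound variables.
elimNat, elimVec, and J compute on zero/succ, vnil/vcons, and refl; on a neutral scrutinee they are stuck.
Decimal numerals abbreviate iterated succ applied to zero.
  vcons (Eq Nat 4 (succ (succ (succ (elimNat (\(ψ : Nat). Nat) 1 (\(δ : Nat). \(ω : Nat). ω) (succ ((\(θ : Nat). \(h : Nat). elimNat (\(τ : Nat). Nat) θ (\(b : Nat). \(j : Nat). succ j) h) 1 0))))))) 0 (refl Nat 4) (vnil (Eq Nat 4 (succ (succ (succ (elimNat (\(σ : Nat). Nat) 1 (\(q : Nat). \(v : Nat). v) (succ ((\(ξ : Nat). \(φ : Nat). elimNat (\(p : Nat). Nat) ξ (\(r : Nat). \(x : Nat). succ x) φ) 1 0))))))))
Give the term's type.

type:
  Vec (Eq Nat 4 4) 1


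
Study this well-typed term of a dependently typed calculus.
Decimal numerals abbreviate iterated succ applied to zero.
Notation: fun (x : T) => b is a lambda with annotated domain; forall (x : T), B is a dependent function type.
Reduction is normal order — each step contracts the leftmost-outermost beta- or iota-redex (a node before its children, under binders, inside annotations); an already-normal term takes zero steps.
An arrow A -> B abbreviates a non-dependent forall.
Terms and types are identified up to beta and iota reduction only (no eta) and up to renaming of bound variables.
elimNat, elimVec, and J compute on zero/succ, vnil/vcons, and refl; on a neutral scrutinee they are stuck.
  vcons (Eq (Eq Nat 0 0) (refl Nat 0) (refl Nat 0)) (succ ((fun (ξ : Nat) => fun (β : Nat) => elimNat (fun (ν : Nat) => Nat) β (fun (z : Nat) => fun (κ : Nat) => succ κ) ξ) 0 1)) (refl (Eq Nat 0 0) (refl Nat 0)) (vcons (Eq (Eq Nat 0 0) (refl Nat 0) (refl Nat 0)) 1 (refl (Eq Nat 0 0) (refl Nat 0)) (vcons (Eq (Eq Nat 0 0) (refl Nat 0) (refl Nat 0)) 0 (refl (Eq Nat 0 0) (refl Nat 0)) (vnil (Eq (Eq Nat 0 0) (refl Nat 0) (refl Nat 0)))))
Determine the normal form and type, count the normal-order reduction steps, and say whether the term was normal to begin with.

reduced normal form:
  vcons (Eq (Eq Nat 0 0) (refl Nat 0) (refl Nat 0)) 2 (refl (Eq Nat 0 0) (refl Nat 0)) (vcons (Eq (Eq Nat 0 0) (refl Nat 0) (refl Nat 0)) 1 (refl (Eq Nat 0 0) (refl Nat 0)) (vcons (Eq (Eq Nat 0 0) (refl Nat 0) (refl Nat 0)) 0 (refl (Eq Nat 0 0) (refl Nat 0)) (vnil (Eq (Eq Nat 0 0) (refl Nat 0) (refl Nat 0)))))
inferred type:
  Vec (Eq (Eq Nat 0 0) (refl Nat 0) (refl Nat 0)) 3
reduction steps (normal order): 3
term was already normal: no
first contracted redex: a beta-redex


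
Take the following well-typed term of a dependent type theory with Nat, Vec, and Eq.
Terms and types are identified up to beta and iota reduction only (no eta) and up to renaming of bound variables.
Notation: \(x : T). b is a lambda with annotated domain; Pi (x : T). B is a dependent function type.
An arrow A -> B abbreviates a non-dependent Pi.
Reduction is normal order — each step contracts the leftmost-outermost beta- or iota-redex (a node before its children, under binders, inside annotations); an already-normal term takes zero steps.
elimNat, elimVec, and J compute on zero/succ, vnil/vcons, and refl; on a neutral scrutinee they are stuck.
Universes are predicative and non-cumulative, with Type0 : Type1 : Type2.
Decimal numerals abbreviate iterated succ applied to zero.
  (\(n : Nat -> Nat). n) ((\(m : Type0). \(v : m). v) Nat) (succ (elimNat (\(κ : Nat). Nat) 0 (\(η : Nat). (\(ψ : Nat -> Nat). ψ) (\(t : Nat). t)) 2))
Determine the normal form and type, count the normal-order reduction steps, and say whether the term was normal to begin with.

resulting normal form:
  1
the term's type:
  Nat
reduction steps (normal order): 12
already normal: no
first contracted redex: a beta-redex


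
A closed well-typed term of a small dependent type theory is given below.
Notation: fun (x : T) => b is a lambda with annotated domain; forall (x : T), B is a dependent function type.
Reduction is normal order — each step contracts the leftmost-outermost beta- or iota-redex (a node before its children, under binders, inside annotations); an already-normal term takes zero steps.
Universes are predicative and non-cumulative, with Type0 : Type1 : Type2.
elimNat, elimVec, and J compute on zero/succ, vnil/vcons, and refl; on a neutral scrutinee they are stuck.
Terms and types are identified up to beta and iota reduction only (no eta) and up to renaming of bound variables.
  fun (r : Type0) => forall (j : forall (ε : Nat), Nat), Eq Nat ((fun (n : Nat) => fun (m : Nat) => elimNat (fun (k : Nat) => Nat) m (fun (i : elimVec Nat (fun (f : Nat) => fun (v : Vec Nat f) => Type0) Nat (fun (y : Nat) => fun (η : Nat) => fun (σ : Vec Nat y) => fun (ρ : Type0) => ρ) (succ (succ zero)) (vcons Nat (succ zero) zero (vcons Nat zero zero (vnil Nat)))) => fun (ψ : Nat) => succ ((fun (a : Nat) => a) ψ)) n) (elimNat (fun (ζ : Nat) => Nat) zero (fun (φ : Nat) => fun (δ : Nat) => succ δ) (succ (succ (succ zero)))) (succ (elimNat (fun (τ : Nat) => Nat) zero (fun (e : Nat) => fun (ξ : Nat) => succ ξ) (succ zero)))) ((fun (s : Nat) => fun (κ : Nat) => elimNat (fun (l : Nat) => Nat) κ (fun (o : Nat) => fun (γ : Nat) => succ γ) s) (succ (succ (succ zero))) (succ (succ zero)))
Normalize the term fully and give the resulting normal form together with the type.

reduced normal form:
  fun (r : Type0) => forall (j : forall (ε : Nat), Nat), Eq Nat (succ (succ (succ (succ (succ zero))))) (succ (succ (succ (succ (succ zero)))))
the term's type:
  forall (r : Type0), Type0
observation: 50 normal-order steps separate the term from its normal form.


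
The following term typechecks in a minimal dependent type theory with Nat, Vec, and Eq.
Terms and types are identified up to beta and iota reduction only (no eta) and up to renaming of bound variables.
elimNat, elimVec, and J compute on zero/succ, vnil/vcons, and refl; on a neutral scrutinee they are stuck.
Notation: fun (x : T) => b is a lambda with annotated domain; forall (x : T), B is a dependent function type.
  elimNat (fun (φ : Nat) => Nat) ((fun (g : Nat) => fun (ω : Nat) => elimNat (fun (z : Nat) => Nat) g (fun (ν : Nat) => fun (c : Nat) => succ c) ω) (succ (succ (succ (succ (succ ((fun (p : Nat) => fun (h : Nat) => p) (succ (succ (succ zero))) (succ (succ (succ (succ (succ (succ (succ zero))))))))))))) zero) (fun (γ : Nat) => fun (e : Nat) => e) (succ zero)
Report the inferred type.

inferred type:
  Nat


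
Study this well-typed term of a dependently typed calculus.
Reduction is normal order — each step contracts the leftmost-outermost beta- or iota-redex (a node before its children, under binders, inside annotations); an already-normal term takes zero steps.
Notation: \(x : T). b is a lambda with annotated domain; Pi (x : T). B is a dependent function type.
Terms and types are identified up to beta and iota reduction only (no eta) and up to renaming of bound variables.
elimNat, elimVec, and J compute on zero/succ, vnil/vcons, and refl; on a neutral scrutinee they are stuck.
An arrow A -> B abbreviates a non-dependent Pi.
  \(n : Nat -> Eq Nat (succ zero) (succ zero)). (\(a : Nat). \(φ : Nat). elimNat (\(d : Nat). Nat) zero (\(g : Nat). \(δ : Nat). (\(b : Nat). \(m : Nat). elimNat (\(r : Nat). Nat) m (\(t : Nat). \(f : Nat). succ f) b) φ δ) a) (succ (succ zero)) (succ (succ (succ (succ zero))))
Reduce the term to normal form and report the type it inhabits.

normal form:
  \(n : Nat -> Eq Nat (succ zero) (succ zero)). succ (succ (succ (succ (succ (succ (succ (succ zero)))))))
type:
  (Nat -> Eq Nat (succ zero) (succ zero)) -> Nat
observation: 39 normal-order steps normalize the term, beginning with a beta-redex.


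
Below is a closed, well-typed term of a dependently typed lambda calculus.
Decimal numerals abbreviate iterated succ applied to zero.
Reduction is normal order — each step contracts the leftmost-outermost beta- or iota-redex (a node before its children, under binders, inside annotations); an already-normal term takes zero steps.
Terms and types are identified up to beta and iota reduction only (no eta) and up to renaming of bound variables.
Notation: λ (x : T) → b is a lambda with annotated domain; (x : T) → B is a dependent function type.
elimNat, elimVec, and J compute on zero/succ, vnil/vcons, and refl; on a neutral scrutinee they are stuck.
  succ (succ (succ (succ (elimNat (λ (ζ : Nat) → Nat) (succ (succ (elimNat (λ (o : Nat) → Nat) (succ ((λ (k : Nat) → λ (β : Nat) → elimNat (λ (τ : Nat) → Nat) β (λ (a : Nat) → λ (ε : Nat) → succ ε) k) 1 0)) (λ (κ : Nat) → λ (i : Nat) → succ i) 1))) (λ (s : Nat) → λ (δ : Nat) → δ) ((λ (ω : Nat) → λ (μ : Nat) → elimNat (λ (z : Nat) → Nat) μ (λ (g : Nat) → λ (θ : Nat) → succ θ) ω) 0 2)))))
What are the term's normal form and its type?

resulting normal form:
  9
inferred type:
  Nat


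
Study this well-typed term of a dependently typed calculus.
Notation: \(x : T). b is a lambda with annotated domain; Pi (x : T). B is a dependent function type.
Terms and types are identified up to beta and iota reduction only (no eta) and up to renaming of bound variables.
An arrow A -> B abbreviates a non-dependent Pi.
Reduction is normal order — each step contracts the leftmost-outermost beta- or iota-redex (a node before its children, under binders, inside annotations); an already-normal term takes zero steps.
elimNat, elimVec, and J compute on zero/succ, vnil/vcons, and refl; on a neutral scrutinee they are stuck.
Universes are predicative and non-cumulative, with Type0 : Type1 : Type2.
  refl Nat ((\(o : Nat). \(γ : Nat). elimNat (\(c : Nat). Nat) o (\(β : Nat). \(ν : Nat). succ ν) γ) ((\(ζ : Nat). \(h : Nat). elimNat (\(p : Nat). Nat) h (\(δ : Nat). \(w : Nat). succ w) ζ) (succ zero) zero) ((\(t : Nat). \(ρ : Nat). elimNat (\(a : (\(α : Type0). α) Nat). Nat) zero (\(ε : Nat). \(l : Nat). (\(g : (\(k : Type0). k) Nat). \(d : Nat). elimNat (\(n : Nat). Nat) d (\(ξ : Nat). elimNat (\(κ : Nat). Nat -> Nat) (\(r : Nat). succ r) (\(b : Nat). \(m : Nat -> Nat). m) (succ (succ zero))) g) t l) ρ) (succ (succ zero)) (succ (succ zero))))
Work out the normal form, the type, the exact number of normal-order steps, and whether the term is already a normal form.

normal form:
  refl Nat (succ (succ (succ (succ (succ zero)))))
inferred type:
  Eq Nat (succ (succ (succ (succ (succ zero))))) (succ (succ (succ (succ (succ zero)))))
steps to reach normal form (normal order): 76
term was already normal: no
first contracted redex: a beta-redex


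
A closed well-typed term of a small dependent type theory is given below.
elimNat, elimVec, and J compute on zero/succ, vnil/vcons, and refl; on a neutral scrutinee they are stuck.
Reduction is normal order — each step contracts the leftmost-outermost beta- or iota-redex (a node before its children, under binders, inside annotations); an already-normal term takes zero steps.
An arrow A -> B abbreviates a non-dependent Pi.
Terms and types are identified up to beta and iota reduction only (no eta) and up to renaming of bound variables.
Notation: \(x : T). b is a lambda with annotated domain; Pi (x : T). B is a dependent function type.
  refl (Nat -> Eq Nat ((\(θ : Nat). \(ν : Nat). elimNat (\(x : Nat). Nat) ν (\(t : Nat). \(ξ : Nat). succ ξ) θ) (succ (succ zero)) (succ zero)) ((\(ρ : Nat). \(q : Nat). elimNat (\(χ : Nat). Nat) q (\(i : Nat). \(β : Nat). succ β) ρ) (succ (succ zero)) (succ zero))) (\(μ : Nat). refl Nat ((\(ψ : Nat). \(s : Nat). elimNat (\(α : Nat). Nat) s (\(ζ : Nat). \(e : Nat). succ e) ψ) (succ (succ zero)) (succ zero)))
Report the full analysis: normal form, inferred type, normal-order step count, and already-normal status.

normal form:
  refl (Nat -> Eq Nat (succ (succ (succ zero))) (succ (succ (succ zero)))) (\(θ : Nat). refl Nat (succ (succ (succ zero))))
type:
  Eq (Nat -> Eq Nat (succ (succ (succ zero))) (succ (succ (succ zero)))) (\(θ : Nat). refl Nat (succ (succ (succ zero)))) (\(ν : Nat). refl Nat (succ (succ (succ zero))))
normal-order step count: 27
term was already normal: no
first redex: a beta-redex


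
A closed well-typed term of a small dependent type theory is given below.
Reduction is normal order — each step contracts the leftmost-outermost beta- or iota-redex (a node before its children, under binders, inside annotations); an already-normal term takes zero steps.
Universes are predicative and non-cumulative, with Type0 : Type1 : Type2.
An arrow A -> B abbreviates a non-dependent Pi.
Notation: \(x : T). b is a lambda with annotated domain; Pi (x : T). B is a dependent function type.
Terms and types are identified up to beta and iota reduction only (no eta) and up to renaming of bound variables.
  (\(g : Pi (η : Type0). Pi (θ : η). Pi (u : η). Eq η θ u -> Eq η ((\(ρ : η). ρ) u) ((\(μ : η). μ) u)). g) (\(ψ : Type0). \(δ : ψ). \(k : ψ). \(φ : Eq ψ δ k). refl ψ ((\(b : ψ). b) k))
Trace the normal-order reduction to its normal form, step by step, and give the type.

reduction (normal order):
  (\(g : Pi (η : Type0). Pi (θ : η). Pi (u : η). Eq η θ u -> Eq η ((\(ρ : η). ρ) u) ((\(μ : η). μ) u)). g) (\(ψ : Type0). \(δ : ψ). \(k : ψ). \(φ : Eq ψ δ k). refl ψ ((\(b : ψ). b) k))
  ~> \(g : Type0). \(η : g). \(θ : g). \(u : Eq g η θ). refl g ((\(ρ : g). ρ) θ)
  ~> \(g : Type0). \(η : g). \(θ : g). \(u : Eq g η θ). refl g θ
the term's type:
  Pi (g : Type0). Pi (η : g). Pi (θ : g). Eq g η θ -> Eq g θ θ
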